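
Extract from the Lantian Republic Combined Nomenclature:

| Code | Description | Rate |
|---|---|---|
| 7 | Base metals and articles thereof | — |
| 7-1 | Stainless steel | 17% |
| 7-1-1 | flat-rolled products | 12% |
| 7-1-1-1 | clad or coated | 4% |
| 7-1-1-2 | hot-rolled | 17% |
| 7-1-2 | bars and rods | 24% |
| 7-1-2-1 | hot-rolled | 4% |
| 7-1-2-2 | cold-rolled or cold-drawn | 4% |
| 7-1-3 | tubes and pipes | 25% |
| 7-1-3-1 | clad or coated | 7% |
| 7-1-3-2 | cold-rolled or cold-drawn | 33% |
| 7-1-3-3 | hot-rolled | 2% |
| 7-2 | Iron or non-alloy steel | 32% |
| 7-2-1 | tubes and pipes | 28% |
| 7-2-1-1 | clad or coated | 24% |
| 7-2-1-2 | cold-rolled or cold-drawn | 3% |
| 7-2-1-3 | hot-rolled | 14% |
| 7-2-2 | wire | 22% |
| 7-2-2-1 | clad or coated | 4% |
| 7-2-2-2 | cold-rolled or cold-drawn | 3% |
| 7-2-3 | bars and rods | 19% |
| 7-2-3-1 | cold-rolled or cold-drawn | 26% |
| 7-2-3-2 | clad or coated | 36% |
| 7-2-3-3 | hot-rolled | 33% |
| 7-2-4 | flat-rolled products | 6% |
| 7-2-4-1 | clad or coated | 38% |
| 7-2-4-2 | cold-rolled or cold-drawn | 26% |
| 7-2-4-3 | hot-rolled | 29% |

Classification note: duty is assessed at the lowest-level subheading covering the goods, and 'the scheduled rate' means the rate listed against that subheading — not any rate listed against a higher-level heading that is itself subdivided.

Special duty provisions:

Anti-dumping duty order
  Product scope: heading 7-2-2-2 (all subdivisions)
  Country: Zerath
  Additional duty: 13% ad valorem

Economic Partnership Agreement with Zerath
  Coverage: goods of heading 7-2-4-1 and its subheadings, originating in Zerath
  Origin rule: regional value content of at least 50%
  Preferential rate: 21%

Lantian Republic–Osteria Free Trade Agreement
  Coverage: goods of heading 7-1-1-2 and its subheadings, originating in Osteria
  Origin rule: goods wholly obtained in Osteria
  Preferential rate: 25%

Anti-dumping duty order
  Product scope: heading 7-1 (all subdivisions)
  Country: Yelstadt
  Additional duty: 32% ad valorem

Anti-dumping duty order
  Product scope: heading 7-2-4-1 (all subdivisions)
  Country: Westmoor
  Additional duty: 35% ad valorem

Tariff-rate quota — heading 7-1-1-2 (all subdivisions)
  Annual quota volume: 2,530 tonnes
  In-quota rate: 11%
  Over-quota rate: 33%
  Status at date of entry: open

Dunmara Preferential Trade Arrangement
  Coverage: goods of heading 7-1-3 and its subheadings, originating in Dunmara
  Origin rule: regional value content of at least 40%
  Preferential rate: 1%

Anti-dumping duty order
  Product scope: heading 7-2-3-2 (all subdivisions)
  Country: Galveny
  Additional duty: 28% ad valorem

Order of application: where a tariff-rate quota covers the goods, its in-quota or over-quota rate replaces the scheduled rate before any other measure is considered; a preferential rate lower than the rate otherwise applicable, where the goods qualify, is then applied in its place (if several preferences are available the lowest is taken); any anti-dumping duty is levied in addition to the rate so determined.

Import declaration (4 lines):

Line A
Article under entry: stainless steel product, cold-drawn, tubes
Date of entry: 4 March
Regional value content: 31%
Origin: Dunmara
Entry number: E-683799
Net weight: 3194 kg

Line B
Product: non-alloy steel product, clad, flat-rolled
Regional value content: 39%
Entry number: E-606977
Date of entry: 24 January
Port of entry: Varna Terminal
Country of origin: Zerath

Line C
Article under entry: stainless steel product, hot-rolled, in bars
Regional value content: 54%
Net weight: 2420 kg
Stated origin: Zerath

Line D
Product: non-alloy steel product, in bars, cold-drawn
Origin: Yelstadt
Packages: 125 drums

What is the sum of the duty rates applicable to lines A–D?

Line A: stainless steel → 7-1; tubes → 7-1-3; cold-drawn → 7-1-3-2. Scheduled 33%. Dunmara agreement on 7-1-3: RVC < 40%. → 33%.
Line B: non-alloy steel → 7-2; flat-rolled → 7-2-4; clad → 7-2-4-1. Scheduled 38%. Zerath agreement on 7-2-4-1: RVC < 50%. → 38%.
Line C: stainless steel → 7-1; in bars → 7-1-2; hot-rolled → 7-1-2-1. Scheduled 4%. Zerath agreement on 7-2-4-1: 7-1-2-1 not covered. → 4%.
Line D: non-alloy steel → 7-2; in bars → 7-2-3; cold-drawn → 7-2-3-1. Scheduled 26%. No special measure applies. → 26%.
Sum: 33% + 38% + 4% + 26% = 101%.

101%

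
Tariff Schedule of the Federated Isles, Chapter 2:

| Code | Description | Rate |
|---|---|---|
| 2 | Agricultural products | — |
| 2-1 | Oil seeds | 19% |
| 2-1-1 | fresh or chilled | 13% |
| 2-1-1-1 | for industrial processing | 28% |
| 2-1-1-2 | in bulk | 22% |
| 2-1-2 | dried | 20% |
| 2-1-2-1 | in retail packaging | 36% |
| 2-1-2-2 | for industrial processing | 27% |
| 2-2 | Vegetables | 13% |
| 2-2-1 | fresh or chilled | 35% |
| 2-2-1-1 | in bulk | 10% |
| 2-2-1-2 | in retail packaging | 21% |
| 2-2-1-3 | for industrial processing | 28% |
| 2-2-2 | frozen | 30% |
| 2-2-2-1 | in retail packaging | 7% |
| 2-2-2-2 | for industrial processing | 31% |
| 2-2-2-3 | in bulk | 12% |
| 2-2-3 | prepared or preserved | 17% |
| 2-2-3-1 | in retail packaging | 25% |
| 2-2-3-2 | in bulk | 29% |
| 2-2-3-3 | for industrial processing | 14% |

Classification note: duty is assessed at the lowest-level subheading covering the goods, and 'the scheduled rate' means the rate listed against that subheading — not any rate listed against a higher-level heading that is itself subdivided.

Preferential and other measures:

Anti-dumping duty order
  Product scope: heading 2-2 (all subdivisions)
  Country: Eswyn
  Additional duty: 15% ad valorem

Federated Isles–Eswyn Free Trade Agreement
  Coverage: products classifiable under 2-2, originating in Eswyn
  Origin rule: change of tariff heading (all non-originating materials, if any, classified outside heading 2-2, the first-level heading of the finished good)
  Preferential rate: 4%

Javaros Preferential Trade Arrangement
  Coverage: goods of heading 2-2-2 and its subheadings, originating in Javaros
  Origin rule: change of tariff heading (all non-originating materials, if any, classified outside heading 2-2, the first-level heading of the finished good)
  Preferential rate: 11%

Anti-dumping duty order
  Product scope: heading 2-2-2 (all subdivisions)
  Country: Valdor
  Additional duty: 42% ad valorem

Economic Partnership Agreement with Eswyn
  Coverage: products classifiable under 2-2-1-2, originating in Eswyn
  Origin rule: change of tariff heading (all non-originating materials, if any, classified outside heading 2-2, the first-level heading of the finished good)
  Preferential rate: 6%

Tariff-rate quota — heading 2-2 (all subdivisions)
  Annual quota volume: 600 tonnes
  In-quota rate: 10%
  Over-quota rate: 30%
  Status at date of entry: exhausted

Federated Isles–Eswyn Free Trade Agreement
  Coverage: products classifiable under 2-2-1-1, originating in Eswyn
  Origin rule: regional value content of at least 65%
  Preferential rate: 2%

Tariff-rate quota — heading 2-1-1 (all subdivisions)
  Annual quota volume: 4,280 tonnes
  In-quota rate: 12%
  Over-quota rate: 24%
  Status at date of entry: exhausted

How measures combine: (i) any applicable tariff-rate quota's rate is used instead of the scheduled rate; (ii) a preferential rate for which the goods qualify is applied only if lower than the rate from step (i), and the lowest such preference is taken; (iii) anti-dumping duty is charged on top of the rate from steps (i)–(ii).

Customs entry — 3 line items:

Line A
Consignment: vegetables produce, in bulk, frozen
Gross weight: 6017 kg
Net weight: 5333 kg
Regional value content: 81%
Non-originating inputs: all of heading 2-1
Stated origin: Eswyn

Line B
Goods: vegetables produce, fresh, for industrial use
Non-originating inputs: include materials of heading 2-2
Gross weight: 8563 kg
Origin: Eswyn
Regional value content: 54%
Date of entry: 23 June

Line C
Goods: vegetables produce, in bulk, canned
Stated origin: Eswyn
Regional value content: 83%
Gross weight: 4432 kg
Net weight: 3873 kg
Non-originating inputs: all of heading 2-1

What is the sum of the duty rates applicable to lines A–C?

Line A: vegetables → 2-2; frozen → 2-2-2; in bulk → 2-2-2-3. Scheduled 12%. quota on 2-2 exhausted → over-quota 30%; Eswyn agreement on 2-2: CTH met → 4% available; Eswyn agreement on 2-2-1-2: 2-2-2-3 not covered; Eswyn agreement on 2-2-1-1: 2-2-2-3 not covered; preferential 4%; anti-dumping (Eswyn, 2-2): +15%; total 4% + 15% = 19%. → 19%.
Line B: vegetables → 2-2; fresh → 2-2-1; for industrial use → 2-2-1-3. Scheduled 28%. quota on 2-2 exhausted → over-quota 30%; Eswyn agreement on 2-2: CTH not met; Eswyn agreement on 2-2-1-2: 2-2-1-3 not covered; Eswyn agreement on 2-2-1-1: 2-2-1-3 not covered; anti-dumping (Eswyn, 2-2): +15%; total 30% + 15% = 45%. → 45%.
Line C: vegetables → 2-2; canned → 2-2-3; in bulk → 2-2-3-2. Scheduled 29%. quota on 2-2 exhausted → over-quota 30%; Eswyn agreement on 2-2: CTH met → 4% available; Eswyn agreement on 2-2-1-2: 2-2-3-2 not covered; Eswyn agreement on 2-2-1-1: 2-2-3-2 not covered; preferential 4%; anti-dumping (Eswyn, 2-2): +15%; total 4% + 15% = 19%. → 19%.
Sum: 19% + 45% + 19% = 83%.

83%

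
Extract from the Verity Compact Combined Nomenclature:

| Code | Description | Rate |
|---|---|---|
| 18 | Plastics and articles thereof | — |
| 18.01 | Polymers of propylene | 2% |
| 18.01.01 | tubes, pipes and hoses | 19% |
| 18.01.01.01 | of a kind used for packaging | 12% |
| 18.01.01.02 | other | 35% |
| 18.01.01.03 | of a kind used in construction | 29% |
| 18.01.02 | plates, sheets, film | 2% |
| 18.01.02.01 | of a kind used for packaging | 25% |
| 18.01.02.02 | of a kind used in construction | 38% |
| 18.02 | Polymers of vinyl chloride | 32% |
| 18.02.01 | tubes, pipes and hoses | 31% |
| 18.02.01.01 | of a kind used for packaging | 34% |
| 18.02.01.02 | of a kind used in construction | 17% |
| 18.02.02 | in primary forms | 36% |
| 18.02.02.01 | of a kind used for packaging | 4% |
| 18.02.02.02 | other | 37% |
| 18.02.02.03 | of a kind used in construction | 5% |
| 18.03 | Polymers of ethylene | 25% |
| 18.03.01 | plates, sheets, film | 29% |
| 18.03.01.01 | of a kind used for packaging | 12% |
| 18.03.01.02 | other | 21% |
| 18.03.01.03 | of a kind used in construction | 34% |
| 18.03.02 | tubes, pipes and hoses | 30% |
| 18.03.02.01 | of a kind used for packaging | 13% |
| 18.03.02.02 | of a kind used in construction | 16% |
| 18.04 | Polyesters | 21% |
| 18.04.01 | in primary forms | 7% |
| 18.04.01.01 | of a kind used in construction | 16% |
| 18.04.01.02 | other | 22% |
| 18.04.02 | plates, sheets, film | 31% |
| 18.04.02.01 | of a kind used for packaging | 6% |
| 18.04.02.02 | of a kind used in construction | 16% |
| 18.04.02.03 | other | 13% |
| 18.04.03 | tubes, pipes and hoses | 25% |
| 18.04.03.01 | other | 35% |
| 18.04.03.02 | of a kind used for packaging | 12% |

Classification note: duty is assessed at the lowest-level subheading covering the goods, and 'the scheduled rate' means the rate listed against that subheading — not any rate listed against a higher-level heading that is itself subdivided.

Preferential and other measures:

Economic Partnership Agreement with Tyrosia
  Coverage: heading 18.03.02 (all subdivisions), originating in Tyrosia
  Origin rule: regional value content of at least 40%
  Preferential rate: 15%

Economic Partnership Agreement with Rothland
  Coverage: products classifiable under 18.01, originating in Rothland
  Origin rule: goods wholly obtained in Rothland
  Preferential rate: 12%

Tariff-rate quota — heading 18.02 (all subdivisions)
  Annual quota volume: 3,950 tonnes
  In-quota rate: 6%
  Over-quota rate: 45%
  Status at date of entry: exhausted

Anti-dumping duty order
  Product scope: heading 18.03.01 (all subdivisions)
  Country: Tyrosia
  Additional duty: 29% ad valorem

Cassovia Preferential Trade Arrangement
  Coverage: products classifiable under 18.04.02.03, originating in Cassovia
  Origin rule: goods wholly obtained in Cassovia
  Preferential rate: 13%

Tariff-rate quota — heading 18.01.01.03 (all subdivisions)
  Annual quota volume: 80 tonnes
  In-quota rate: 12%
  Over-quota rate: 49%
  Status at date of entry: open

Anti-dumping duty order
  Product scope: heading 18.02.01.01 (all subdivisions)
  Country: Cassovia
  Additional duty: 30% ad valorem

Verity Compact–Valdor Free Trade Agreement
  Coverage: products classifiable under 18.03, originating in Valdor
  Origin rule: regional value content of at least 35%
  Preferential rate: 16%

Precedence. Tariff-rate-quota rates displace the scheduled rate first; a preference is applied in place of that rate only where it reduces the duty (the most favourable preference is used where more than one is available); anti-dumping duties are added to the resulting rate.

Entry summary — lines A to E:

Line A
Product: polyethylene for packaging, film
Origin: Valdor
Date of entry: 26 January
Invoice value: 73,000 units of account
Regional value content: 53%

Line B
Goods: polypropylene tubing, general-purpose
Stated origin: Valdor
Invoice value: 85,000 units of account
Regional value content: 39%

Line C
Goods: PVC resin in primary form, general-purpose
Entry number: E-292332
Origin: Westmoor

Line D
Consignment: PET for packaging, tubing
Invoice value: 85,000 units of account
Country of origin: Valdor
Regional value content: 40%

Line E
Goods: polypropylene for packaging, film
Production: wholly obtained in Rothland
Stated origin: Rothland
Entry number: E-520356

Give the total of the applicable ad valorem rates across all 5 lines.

Line A: polyethylene → 18.03; film → 18.03.01; for packaging → 18.03.01.01. Scheduled 12%. Valdor agreement on 18.03: RVC ≥ 35% → 16% available; preference 16% not lower than 12% → no reduction. → 12%.
Line B: polypropylene → 18.01; tubing → 18.01.01; general-purpose → 18.01.01.02. Scheduled 35%. Valdor agreement on 18.03: 18.01.01.02 not covered. → 35%.
Line C: PVC → 18.02; resin in primary form → 18.02.02; general-purpose → 18.02.02.02. Scheduled 37%. quota on 18.02 exhausted → over-quota 45%. → 45%.
Line D: PET → 18.04; tubing → 18.04.03; for packaging → 18.04.03.02. Scheduled 12%. Valdor agreement on 18.03: 18.04.03.02 not covered. → 12%.
Line E: polypropylene → 18.01; film → 18.01.02; for packaging → 18.01.02.01. Scheduled 25%. Rothland agreement on 18.01: wholly obtained → 12% available; preferential 12%. → 12%.
Sum: 12% + 35% + 45% + 12% + 12% = 116%.

116%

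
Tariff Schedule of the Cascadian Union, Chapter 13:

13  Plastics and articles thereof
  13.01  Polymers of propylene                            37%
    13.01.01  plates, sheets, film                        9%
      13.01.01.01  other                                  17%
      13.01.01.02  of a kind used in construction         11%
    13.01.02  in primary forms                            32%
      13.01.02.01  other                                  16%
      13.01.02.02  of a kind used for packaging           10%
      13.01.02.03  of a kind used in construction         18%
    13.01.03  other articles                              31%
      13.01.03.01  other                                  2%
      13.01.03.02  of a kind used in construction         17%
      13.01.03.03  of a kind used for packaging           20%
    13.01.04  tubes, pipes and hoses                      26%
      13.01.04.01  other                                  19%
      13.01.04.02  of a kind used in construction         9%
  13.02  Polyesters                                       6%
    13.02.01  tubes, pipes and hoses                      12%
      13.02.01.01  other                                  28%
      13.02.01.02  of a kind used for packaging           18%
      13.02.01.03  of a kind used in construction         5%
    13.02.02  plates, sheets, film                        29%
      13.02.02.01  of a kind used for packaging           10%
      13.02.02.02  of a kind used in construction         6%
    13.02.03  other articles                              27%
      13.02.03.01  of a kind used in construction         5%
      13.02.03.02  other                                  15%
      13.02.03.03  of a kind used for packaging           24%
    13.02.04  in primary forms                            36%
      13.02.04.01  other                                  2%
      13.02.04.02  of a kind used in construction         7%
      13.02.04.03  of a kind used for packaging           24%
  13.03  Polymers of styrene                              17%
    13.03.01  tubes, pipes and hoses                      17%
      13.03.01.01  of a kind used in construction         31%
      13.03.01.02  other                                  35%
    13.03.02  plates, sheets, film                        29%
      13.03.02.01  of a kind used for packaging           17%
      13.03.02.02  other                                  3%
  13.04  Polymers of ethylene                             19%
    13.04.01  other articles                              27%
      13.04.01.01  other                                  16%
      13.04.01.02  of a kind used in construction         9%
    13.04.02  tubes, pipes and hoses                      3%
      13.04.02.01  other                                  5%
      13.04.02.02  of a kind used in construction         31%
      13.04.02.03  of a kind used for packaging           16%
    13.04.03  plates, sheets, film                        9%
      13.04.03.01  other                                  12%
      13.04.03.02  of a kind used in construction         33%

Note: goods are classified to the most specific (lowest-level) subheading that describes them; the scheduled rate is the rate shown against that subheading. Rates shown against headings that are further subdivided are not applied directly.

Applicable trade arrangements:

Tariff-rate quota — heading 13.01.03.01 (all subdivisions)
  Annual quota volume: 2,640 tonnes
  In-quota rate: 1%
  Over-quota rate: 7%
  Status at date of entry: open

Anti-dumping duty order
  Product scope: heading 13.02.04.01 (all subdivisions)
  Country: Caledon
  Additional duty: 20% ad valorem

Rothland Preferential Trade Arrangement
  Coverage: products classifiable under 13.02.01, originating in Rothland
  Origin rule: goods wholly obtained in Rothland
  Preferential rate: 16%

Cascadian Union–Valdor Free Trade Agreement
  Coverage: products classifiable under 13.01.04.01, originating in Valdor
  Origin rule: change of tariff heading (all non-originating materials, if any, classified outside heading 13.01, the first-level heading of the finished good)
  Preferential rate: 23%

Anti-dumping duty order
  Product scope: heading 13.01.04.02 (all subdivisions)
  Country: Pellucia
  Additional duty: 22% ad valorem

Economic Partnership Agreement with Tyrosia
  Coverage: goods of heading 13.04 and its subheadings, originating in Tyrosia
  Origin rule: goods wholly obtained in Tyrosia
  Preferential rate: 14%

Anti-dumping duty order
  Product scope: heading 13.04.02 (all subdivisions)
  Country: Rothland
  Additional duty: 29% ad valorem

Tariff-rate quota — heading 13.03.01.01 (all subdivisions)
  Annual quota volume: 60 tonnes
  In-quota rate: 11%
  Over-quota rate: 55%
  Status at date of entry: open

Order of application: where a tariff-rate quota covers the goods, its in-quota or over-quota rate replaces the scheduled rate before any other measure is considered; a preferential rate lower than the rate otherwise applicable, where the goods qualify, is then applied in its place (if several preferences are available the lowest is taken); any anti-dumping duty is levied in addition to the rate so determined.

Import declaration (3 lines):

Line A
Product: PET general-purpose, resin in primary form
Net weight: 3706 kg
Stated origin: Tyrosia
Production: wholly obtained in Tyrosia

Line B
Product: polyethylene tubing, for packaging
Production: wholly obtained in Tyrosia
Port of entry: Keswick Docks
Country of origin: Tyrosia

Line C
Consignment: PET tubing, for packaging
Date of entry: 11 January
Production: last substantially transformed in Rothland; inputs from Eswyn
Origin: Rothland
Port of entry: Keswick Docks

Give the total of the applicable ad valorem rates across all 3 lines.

Line A: PET → 13.02; resin in primary form → 13.02.04; general-purpose → 13.02.04.01. Scheduled 2%. Tyrosia agreement on 13.04: 13.02.04.01 not covered. → 2%.
Line B: polyethylene → 13.04; tubing → 13.04.02; for packaging → 13.04.02.03. Scheduled 16%. Tyrosia agreement on 13.04: wholly obtained → 14% available; preferential 14%. → 14%.
Line C: PET → 13.02; tubing → 13.02.01; for packaging → 13.02.01.02. Scheduled 18%. Rothland agreement on 13.02.01: not wholly obtained. → 18%.
Sum: 2% + 14% + 18% = 34%.

34%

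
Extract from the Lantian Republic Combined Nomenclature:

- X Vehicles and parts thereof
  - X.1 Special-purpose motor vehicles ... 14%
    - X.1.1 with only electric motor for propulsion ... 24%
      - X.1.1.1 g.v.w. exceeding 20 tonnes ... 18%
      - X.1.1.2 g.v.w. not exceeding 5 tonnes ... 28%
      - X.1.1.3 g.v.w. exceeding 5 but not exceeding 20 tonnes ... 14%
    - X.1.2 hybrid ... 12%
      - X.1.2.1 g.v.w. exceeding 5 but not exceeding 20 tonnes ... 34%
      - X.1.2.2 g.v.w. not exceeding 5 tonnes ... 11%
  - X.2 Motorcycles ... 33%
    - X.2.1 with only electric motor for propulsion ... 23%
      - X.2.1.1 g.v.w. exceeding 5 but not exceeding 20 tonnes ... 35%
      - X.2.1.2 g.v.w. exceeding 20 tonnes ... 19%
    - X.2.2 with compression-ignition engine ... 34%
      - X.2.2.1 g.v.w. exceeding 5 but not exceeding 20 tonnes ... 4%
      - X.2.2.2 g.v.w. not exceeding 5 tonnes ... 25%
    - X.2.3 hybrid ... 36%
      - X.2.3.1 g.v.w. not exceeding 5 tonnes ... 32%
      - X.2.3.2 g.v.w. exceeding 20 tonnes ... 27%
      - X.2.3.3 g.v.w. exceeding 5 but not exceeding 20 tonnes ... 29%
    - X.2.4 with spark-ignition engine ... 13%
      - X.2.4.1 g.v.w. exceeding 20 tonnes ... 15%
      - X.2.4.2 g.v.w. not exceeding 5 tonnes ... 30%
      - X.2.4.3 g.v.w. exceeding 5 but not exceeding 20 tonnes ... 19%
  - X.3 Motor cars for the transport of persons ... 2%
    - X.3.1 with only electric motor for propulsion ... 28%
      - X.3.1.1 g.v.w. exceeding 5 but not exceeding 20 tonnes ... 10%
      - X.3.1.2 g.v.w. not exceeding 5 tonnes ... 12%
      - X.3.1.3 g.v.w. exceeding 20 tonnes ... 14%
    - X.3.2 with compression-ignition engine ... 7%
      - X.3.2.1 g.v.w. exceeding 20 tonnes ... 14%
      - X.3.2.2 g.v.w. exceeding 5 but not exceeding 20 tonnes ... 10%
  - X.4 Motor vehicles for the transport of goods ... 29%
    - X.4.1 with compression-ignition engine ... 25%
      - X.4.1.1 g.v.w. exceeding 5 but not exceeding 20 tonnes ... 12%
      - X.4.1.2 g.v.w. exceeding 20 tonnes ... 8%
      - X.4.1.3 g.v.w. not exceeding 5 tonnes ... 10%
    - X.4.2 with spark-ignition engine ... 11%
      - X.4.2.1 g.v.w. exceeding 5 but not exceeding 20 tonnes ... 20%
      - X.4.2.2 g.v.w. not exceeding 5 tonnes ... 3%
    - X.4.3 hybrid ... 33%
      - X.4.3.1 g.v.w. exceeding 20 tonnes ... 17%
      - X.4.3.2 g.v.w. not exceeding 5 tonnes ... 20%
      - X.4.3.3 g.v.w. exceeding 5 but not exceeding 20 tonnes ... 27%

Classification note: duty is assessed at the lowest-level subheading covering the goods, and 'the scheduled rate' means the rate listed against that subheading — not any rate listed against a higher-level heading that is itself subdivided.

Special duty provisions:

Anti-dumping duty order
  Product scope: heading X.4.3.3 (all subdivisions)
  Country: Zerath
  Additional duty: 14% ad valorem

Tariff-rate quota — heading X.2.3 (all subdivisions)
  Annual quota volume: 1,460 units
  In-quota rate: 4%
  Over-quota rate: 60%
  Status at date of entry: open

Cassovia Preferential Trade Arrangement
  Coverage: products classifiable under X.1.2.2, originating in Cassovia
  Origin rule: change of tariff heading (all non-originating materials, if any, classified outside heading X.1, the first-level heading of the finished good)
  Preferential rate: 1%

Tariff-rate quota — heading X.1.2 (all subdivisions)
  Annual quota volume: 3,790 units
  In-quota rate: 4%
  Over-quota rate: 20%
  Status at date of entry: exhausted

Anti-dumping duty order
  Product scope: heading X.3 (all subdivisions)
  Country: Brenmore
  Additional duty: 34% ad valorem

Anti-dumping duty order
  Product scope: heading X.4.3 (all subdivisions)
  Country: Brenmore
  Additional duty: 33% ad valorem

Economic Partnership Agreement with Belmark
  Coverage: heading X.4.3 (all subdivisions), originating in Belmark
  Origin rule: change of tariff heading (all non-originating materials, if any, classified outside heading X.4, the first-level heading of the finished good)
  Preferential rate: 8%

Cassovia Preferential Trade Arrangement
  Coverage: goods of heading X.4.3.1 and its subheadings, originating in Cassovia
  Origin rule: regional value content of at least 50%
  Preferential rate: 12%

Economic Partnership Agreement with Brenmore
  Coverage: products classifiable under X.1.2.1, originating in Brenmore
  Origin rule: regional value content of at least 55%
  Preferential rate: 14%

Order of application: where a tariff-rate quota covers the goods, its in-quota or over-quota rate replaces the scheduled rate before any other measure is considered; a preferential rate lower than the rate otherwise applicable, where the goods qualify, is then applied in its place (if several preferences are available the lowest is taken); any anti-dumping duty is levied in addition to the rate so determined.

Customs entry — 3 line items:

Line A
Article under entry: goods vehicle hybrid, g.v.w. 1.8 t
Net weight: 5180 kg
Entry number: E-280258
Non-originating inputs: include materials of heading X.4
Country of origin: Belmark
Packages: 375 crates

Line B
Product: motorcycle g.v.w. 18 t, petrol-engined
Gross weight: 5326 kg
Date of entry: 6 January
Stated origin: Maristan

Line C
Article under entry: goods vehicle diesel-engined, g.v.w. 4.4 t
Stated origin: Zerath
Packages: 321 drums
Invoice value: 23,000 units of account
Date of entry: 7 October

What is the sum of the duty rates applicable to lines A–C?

49%

Line A: goods vehicle → X.4; hybrid → X.4.3; g.v.w. 1.8 t → X.4.3.2. Scheduled 20%. Belmark agreement on X.4.3: CTH not met. → 20%.
Line B: motorcycle → X.2; petrol-engined → X.2.4; g.v.w. 18 t → X.2.4.3. Scheduled 19%. No special measure applies. → 19%.
Line C: goods vehicle → X.4; diesel-engined → X.4.1; g.v.w. 4.4 t → X.4.1.3. Scheduled 10%. No special measure applies. → 10%.
Sum: 20% + 19% + 10% = 49%.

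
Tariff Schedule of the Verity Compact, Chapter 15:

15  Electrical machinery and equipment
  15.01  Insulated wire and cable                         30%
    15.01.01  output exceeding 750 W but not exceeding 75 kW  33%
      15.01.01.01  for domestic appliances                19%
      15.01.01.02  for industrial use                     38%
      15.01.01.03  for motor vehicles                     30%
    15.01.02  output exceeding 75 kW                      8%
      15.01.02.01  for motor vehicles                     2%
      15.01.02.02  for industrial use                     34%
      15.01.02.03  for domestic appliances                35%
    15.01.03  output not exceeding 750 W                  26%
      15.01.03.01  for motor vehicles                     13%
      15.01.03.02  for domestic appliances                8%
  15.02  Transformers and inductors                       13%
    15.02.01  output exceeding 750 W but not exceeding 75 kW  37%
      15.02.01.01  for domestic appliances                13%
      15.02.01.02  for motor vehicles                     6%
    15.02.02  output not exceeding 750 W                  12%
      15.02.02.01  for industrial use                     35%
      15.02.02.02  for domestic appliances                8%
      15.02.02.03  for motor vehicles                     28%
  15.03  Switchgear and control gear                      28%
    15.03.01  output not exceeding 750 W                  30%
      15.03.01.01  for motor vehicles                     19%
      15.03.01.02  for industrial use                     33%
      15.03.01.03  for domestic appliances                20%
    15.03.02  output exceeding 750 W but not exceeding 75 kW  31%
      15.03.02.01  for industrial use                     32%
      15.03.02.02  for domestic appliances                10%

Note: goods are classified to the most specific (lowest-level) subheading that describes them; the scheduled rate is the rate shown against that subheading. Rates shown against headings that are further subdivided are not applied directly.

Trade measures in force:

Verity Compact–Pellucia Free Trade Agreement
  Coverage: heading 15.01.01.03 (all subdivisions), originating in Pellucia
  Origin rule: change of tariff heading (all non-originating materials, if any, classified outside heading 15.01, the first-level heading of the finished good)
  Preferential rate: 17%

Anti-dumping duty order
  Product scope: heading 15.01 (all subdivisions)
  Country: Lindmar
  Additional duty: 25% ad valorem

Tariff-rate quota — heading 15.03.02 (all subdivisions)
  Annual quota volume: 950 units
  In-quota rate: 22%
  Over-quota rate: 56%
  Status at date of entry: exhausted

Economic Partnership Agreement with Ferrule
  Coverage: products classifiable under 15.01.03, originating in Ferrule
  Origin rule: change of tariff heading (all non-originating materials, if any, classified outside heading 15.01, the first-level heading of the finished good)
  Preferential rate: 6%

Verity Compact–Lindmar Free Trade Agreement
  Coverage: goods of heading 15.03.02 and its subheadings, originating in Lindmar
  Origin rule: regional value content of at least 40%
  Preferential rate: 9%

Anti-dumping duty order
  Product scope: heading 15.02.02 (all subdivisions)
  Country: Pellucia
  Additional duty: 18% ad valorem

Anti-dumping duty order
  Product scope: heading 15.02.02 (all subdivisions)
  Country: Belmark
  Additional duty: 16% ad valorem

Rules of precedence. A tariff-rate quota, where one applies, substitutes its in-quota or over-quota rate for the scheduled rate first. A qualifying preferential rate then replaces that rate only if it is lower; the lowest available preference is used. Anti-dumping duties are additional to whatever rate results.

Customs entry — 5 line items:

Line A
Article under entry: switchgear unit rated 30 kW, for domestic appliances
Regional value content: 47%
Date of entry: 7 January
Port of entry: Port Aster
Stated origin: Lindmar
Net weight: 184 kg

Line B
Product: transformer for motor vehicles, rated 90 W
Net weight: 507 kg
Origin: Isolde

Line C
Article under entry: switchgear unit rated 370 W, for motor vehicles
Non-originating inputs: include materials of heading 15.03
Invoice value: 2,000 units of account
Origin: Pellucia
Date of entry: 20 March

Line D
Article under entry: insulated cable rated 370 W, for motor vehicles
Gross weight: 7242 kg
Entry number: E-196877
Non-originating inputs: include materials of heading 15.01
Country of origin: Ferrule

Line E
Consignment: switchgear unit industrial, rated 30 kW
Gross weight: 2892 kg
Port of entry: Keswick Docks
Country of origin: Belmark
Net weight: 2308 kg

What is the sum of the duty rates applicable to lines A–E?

125%

Line A: switchgear unit → 15.03; rated 30 kW → 15.03.02; for domestic appliances → 15.03.02.02. Scheduled 10%. quota on 15.03.02 exhausted → over-quota 56%; Lindmar agreement on 15.03.02: RVC ≥ 40% → 9% available; preferential 9%. → 9%.
Line B: transformer → 15.02; rated 90 W → 15.02.02; for motor vehicles → 15.02.02.03. Scheduled 28%. No special measure applies. → 28%.
Line C: switchgear unit → 15.03; rated 370 W → 15.03.01; for motor vehicles → 15.03.01.01. Scheduled 19%. Pellucia agreement on 15.01.01.03: 15.03.01.01 not covered. → 19%.
Line D: insulated cable → 15.01; rated 370 W → 15.01.03; for motor vehicles → 15.01.03.01. Scheduled 13%. Ferrule agreement on 15.01.03: CTH not met. → 13%.
Line E: switchgear unit → 15.03; rated 30 kW → 15.03.02; industrial → 15.03.02.01. Scheduled 32%. quota on 15.03.02 exhausted → over-quota 56%. → 56%.
Sum: 9% + 28% + 19% + 13% + 56% = 125%.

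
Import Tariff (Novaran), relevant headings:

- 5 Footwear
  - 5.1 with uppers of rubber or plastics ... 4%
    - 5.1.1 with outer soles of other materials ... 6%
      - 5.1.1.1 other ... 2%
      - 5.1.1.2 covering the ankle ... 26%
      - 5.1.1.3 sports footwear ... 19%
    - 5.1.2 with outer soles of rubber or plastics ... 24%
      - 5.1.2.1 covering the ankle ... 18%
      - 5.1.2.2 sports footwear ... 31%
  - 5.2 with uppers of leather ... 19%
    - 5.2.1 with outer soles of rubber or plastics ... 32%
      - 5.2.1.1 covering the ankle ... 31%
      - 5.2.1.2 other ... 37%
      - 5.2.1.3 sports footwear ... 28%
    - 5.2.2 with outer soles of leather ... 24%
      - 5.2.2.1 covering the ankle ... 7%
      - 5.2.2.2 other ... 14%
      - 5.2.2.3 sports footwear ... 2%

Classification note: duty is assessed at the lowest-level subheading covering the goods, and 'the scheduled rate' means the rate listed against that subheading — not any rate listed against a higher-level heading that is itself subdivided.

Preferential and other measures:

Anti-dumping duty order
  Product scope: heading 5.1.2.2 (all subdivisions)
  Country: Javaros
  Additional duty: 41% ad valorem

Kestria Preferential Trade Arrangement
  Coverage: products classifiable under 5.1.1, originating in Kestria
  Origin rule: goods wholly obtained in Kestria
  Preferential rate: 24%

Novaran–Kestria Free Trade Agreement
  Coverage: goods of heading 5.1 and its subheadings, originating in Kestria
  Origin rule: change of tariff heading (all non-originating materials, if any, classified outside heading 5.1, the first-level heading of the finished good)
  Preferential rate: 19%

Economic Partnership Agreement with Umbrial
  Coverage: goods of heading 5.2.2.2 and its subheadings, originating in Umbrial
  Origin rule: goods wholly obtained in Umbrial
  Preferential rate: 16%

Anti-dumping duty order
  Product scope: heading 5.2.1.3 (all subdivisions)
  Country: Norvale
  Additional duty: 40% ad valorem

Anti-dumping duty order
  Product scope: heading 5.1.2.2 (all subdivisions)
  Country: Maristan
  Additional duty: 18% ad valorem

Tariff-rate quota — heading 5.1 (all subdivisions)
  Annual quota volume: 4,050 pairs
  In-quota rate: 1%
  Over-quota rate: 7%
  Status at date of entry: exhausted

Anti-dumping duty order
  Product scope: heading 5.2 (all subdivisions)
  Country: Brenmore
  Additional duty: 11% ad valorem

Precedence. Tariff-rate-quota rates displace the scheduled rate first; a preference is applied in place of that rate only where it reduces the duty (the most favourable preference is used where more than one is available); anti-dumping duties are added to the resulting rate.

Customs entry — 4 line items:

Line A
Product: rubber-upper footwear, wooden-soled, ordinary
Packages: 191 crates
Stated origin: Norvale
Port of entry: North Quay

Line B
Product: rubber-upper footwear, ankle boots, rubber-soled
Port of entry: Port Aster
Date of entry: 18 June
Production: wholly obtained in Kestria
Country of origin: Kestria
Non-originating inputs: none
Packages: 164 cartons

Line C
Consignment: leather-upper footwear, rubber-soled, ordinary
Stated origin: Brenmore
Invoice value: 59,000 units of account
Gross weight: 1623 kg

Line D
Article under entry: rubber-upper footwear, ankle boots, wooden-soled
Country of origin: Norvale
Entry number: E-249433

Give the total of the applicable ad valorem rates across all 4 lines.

Line A: rubber-upper → 5.1; wooden-soled → 5.1.1; ordinary → 5.1.1.1. Scheduled 2%. quota on 5.1 exhausted → over-quota 7%. → 7%.
Line B: rubber-upper → 5.1; rubber-soled → 5.1.2; ankle boots → 5.1.2.1. Scheduled 18%. quota on 5.1 exhausted → over-quota 7%; Kestria agreement on 5.1.1: 5.1.2.1 not covered; Kestria agreement on 5.1: CTH met → 19% available; preference 19% not lower than 7% → no reduction. → 7%.
Line C: leather-upper → 5.2; rubber-soled → 5.2.1; ordinary → 5.2.1.2. Scheduled 37%. anti-dumping (Brenmore, 5.2): +11%; total 37% + 11% = 48%. → 48%.
Line D: rubber-upper → 5.1; wooden-soled → 5.1.1; ankle boots → 5.1.1.2. Scheduled 26%. quota on 5.1 exhausted → over-quota 7%. → 7%.
Sum: 7% + 7% + 48% + 7% = 69%.

69%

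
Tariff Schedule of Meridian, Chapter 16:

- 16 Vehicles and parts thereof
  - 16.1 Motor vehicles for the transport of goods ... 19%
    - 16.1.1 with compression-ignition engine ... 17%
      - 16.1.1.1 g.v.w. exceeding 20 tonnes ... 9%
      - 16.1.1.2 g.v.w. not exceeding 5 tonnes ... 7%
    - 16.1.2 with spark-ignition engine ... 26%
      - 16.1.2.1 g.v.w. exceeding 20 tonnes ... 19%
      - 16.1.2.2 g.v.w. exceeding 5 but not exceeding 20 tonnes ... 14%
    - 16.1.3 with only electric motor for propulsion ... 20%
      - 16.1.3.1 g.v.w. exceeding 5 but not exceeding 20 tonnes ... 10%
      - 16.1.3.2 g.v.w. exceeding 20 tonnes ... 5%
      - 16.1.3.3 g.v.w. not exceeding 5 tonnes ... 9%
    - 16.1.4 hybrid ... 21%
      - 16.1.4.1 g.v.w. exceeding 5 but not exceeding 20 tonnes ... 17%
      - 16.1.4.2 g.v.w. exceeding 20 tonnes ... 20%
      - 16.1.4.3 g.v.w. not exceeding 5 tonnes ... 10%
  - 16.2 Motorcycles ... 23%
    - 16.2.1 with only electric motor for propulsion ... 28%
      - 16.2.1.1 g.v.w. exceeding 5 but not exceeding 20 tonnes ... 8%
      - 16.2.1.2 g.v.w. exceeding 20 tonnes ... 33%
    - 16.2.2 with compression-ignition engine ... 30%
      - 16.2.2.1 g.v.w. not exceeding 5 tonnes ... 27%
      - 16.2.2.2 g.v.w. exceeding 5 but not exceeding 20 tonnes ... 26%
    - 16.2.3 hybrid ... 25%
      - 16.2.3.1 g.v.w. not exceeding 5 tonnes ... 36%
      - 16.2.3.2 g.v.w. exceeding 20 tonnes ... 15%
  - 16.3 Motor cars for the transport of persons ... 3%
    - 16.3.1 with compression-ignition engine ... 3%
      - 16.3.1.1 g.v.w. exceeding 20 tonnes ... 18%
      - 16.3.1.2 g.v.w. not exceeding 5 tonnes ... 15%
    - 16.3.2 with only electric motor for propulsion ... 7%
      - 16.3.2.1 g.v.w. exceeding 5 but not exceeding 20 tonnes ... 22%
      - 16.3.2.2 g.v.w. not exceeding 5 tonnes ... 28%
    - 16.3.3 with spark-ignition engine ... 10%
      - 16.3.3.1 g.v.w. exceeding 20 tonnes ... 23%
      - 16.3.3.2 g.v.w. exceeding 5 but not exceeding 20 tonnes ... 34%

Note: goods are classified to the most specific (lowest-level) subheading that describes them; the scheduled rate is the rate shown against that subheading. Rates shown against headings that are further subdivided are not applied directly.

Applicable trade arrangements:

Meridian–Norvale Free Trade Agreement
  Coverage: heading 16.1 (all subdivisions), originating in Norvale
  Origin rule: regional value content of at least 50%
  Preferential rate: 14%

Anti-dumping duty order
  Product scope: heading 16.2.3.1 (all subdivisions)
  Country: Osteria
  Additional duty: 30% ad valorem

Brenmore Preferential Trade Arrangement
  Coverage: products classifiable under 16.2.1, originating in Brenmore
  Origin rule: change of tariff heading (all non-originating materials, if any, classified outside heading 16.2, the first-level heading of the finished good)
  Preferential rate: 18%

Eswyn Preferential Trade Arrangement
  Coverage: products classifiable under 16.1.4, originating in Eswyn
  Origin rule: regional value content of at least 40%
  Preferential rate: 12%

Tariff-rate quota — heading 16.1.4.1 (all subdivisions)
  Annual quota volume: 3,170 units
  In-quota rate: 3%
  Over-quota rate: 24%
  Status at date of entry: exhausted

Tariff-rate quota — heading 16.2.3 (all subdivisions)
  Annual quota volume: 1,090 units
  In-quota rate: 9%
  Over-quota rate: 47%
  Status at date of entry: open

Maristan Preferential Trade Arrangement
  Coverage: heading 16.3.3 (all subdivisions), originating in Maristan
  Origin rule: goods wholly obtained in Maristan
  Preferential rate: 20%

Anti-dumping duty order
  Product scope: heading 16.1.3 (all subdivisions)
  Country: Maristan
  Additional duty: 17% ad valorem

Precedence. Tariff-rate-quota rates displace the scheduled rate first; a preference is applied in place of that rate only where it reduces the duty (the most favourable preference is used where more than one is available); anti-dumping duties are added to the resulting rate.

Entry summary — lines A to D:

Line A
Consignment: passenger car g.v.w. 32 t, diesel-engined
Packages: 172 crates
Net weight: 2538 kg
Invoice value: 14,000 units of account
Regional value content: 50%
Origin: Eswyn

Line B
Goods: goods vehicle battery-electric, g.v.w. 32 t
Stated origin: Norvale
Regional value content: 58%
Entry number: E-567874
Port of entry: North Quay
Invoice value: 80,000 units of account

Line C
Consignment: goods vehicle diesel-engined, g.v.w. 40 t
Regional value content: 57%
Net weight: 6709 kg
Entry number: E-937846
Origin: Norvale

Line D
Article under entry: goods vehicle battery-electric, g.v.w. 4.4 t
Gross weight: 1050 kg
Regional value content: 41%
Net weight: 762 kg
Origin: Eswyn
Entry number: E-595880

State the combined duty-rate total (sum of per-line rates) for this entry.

41%

Line A: passenger car → 16.3; diesel-engined → 16.3.1; g.v.w. 32 t → 16.3.1.1. Scheduled 18%. Eswyn agreement on 16.1.4: 16.3.1.1 not covered. → 18%.
Line B: goods vehicle → 16.1; battery-electric → 16.1.3; g.v.w. 32 t → 16.1.3.2. Scheduled 5%. Norvale agreement on 16.1: RVC ≥ 50% → 14% available; preference 14% not lower than 5% → no reduction. → 5%.
Line C: goods vehicle → 16.1; diesel-engined → 16.1.1; g.v.w. 40 t → 16.1.1.1. Scheduled 9%. Norvale agreement on 16.1: RVC ≥ 50% → 14% available; preference 14% not lower than 9% → no reduction. → 9%.
Line D: goods vehicle → 16.1; battery-electric → 16.1.3; g.v.w. 4.4 t → 16.1.3.3. Scheduled 9%. Eswyn agreement on 16.1.4: 16.1.3.3 not covered. → 9%.
Sum: 18% + 5% + 9% + 9% = 41%.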